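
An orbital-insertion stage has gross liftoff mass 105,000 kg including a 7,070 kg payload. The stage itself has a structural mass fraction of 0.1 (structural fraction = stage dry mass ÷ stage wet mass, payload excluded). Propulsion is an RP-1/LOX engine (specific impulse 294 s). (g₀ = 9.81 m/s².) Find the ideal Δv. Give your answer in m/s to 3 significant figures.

Stage wet mass = m₀ − payload = 105,000 − 7,070 = 97,930 kg.
Stage dry mass = ε × stage wet mass = 0.1 × 97,930 = 9,793 kg.
Burnout mass m_f = stage dry + payload = 9,793 + 7,070 = 16,863 kg.
v_e = Isp · g₀ = 294 × 9.81 = 2884.1 m/s.
Rocket equation: Δv = v_e · ln(105,000/16,863) = 2884.1 × ln(6.227) = 2884.1 × 1.8288 ≈ 5275 m/s.

Δv ≈ 5270 m/s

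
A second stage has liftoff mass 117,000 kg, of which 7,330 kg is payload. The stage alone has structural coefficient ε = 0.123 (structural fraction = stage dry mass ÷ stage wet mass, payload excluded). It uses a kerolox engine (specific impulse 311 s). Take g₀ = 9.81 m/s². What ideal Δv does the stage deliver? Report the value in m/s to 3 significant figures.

Stage wet mass = m₀ − payload = 117,000 − 7,330 = 109,670 kg.
Stage dry mass = ε × stage wet mass = 0.123 × 109,670 = 13,489.4 kg.
Burnout mass m_f = stage dry + payload = 13,489.4 + 7,330 = 20,819.4 kg.
v_e = Isp · g₀ = 311 × 9.81 = 3050.9 m/s.
From the ideal rocket equation, Δv = v_e · ln(117,000/20,819.4) = 3050.9 × ln(5.62) = 3050.9 × 1.7263 ≈ 5267 m/s.

Δv ≈ 5270 m/s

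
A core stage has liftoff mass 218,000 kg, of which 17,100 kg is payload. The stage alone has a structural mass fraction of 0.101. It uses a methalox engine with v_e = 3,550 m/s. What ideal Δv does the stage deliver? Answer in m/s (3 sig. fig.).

Δv ≈ 6260 m/s

Stage wet mass = m₀ − payload = 218,000 − 17,100 = 200,900 kg.
Stage dry mass = ε × stage wet mass = 0.101 × 200,900 = 20,290.9 kg.
Burnout mass m_f = stage dry + payload = 20,290.9 + 17,100 = 37,390.9 kg.
Using Δv = v_e ln(m₀/m_f): Δv = v_e · ln(218,000/37,390.9) = 3550.0 × ln(5.83) = 3550.0 × 1.7631 ≈ 6259 m/s.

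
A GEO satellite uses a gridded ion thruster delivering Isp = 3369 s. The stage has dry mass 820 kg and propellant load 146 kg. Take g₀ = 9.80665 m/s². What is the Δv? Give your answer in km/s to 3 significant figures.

v_e = Isp · g₀ = 3369 × 9.80665 = 33038.6 m/s.
m₀ = m_dry + m_prop = 820 + 146 = 966 kg.
Using Δv = v_e ln(m₀/m_f): Δv = v_e · ln(m₀/m_f) = 33038.6 × ln(1.178) = 33038.6 × 0.1639 ≈ 5413.7 m/s.

Δv ≈ 5.41 km/s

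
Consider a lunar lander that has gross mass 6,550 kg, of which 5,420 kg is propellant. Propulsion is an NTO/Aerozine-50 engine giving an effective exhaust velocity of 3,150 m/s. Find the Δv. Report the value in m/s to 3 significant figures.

Δv ≈ 5540 m/s

m_f = m₀ − m_prop = 6,550 − 5,420 = 1,130 kg.
Δv = v_e · ln(m₀/m_f) = 3150.0 × ln(5.796) = 3150.0 × 1.7572 ≈ 5535.3 m/s.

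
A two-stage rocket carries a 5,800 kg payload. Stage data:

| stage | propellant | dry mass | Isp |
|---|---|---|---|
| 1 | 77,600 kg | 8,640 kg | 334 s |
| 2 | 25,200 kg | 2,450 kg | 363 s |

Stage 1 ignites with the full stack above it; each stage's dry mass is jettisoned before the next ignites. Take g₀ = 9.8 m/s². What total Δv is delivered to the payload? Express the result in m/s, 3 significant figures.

Δv ≈ 8400 m/s

Ignition mass of stage 1 = 77,600+8,640 + 25,200+2,450 + 5,800 = 119,690 kg.
Stage 1: m₀ = 119,690 kg, m_f = 119,690 − 77,600 = 42,090 kg; Δv = 334×9.8×ln(2.844) = 3273.2×1.0451 ≈ 3421 m/s.
Stage 2: m₀ = 33,450 kg, m_f = 33,450 − 25,200 = 8,250 kg; Δv = 363×9.8×ln(4.055) = 3557.4×1.3998 ≈ 4980 m/s.
Total Δv = 3421 + 4980 = 8401 m/s.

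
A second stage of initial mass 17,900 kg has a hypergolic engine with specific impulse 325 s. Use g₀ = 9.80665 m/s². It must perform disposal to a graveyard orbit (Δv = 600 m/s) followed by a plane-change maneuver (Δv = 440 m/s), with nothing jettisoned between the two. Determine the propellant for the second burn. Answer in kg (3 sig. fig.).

v_e = Isp · g₀ = 325 × 9.80665 = 3187.2 m/s.
After the first burn: m = 17900 × exp(−600/3187.2) = 17900 × 0.82840 = 14,828.4 kg.
After the second burn: m = 14,828.4 × exp(−440/3187.2) = 14,828.4 × 0.87105 = 12,916.3 kg.
Second-burn propellant = 14,828.4 − 12,916.3 = 1,912.1 kg.

propellant for the second burn ≈ 1910 kg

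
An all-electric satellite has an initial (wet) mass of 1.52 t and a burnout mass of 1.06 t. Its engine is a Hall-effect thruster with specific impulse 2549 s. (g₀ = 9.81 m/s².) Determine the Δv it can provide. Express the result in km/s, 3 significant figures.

v_e = Isp · g₀ = 2549 × 9.81 = 25005.7 m/s.
Δv = v_e · ln(m₀/m_f) = 25005.7 × ln(1.434) = 25005.7 × 0.3604 ≈ 9013.1 m/s.

Δv ≈ 9.01 km/s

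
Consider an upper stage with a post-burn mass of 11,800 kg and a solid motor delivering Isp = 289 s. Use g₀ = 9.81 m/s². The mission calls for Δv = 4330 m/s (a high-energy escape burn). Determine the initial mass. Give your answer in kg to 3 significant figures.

initial mass ≈ 54300 kg

v_e = Isp · g₀ = 289 × 9.81 = 2835.1 m/s.
m₀/m_f = exp(Δv / v_e) = exp(4330 / 2835.1) = exp(1.5273) = 4.6057.
m₀ = m_f × 4.6057 = 11,800 × 4.6057 = 54,347.3 kg.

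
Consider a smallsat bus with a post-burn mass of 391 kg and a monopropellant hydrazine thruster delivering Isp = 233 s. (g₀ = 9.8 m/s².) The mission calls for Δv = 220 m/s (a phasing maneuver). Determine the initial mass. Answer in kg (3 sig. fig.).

initial mass ≈ 431 kg

v_e = Isp · g₀ = 233 × 9.8 = 2283.4 m/s.
From the ideal rocket equation, m₀/m_f = exp(Δv / v_e) = exp(220 / 2283.4) = exp(0.0963) = 1.1011.
m₀ = m_f × 1.1011 = 391 × 1.1011 = 430.53 kg.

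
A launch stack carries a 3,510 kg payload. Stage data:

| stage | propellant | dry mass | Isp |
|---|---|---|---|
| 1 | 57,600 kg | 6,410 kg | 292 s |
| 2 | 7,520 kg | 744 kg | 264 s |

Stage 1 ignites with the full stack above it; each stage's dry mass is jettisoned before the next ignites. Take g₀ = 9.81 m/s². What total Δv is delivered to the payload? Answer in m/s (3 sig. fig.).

Δv ≈ 6730 m/s

Ignition mass of stage 1 = 57,600+6,410 + 7,520+744 + 3,510 = 75,784 kg.
Stage 1: m₀ = 75,784 kg, m_f = 75,784 − 57,600 = 18,184 kg; Δv = 292×9.81×ln(4.168) = 2864.5×1.4273 ≈ 4089 m/s.
Stage 2: m₀ = 11,774 kg, m_f = 11,774 − 7,520 = 4,254 kg; Δv = 264×9.81×ln(2.768) = 2589.8×1.0180 ≈ 2637 m/s.
Total Δv = 4089 + 2637 = 6726 m/s.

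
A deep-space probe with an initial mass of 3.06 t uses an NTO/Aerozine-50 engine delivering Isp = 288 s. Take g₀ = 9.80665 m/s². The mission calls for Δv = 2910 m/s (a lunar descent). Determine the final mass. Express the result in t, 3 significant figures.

v_e = Isp · g₀ = 288 × 9.80665 = 2824.3 m/s.
Rocket equation: m₀/m_f = exp(Δv / v_e) = exp(2910 / 2824.3) = exp(1.0303) = 2.8020.
m_f = m₀ / 2.8020 = 3.06 / 2.8020 = 1.09208 t.

final mass ≈ 1.09 t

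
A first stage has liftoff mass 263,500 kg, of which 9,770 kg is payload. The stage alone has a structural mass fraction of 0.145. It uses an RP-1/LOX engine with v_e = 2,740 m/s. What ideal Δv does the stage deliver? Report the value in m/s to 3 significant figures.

Δv ≈ 4750 m/s

Stage wet mass = m₀ − payload = 263,500 − 9,770 = 253,730 kg.
Stage dry mass = ε × stage wet mass = 0.145 × 253,730 = 36,790.9 kg.
Burnout mass m_f = stage dry + payload = 36,790.9 + 9,770 = 46,560.9 kg.
Δv = v_e · ln(263,500/46,560.9) = 2740.0 × ln(5.659) = 2740.0 × 1.7333 ≈ 4749 m/s.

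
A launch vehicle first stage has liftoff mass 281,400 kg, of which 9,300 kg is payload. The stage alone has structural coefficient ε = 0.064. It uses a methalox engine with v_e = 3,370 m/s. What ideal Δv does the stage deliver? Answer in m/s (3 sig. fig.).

Stage wet mass = m₀ − payload = 281,400 − 9,300 = 272,100 kg.
Stage dry mass = ε × stage wet mass = 0.064 × 272,100 = 17,414.4 kg.
Burnout mass m_f = stage dry + payload = 17,414.4 + 9,300 = 26,714.4 kg.
From the ideal rocket equation, Δv = v_e · ln(281,400/26,714.4) = 3370.0 × ln(10.53) = 3370.0 × 2.3546 ≈ 7935 m/s.

Δv ≈ 7930 m/s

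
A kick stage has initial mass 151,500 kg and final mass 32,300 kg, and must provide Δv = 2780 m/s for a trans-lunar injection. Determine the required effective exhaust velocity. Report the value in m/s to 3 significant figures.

ln(m₀/m_f) = ln(151500/32300) = ln(4.69) = 1.5455.
By the Tsiolkovsky rocket equation, v_e = Δv / ln(m₀/m_f) = 2780 / 1.5455 = 1798.7 m/s.

v_e ≈ 1800 m/s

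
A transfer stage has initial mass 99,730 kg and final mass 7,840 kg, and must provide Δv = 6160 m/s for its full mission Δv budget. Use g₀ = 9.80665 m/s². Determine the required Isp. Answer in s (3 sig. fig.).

ln(m₀/m_f) = ln(99730/7840) = ln(12.72) = 2.5432.
Using Δv = v_e ln(m₀/m_f): v_e = Δv / ln(m₀/m_f) = 6160 / 2.5432 = 2422.1 m/s.
Isp = v_e / g₀ = 2422.1 / 9.80665 = 247.0 s.

Isp ≈ 247 s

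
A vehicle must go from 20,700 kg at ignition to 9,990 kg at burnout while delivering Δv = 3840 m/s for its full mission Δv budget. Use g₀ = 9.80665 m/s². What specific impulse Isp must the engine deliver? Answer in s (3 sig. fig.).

ln(m₀/m_f) = ln(20700/9990) = ln(2.072) = 0.7285.
Using Δv = v_e ln(m₀/m_f): v_e = Δv / ln(m₀/m_f) = 3840 / 0.7285 = 5270.7 m/s.
Isp = v_e / g₀ = 5270.7 / 9.80665 = 537.5 s.

Isp ≈ 537 s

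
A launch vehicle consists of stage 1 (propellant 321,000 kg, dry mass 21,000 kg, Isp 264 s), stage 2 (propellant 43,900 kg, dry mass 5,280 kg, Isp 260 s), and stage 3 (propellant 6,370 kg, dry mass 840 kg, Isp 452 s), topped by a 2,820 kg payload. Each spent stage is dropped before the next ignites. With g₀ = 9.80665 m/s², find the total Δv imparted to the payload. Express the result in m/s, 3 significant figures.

Ignition mass of stage 1 = 321,000+21,000 + 43,900+5,280 + 6,370+840 + 2,820 = 401,210 kg.
Stage 1: m₀ = 401,210 kg, m_f = 401,210 − 321,000 = 80,210 kg; Δv = 264×9.80665×ln(5.002) = 2589.0×1.6098 ≈ 4168 m/s.
Stage 2: m₀ = 59,210 kg, m_f = 59,210 − 43,900 = 15,310 kg; Δv = 260×9.80665×ln(3.867) = 2549.7×1.3526 ≈ 3449 m/s.
Stage 3: m₀ = 10,030 kg, m_f = 10,030 − 6,370 = 3,660 kg; Δv = 452×9.80665×ln(2.74) = 4432.6×1.0081 ≈ 4469 m/s.
Total Δv = 4168 + 3449 + 4469 = 12086 m/s.

Δv ≈ 12100 m/s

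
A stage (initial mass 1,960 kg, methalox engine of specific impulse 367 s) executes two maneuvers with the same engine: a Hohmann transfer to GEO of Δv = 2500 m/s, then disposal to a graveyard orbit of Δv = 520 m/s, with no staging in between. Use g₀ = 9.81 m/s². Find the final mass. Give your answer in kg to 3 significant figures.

final mass ≈ 847 kg

v_e = Isp · g₀ = 367 × 9.81 = 3600.3 m/s.
After the first burn: m = 1960 × exp(−2500/3600.3) = 1960 × 0.49938 = 978.785 kg.
After the second burn: m = 978.785 × exp(−520/3600.3) = 978.785 × 0.86551 = 847.148 kg.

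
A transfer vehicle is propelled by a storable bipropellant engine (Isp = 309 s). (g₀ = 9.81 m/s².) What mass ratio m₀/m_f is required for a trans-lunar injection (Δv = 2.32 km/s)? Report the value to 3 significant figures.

v_e = Isp · g₀ = 309 × 9.81 = 3031.3 m/s.
By the Tsiolkovsky rocket equation, m₀/m_f = exp(Δv / v_e) = exp(2320 / 3031.3) = exp(0.7654) = 2.1497.

mass ratio ≈ 2.15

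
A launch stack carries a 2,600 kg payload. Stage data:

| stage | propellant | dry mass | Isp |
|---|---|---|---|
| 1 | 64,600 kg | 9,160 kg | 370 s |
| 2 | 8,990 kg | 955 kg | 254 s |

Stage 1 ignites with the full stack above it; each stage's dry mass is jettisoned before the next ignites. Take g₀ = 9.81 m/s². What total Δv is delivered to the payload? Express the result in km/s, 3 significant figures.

Δv ≈ 8.15 km/s

Ignition mass of stage 1 = 64,600+9,160 + 8,990+955 + 2,600 = 86,305 kg.
Stage 1: m₀ = 86,305 kg, m_f = 86,305 − 64,600 = 21,705 kg; Δv = 370×9.81×ln(3.976) = 3629.7×1.3803 ≈ 5010 m/s.
Stage 2: m₀ = 12,545 kg, m_f = 12,545 − 8,990 = 3,555 kg; Δv = 254×9.81×ln(3.529) = 2491.7×1.2610 ≈ 3142 m/s.
Total Δv = 5010 + 3142 = 8152 m/s.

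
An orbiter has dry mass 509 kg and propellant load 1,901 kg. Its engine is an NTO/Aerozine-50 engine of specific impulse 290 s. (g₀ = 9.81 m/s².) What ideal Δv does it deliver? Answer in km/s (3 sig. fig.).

v_e = Isp · g₀ = 290 × 9.81 = 2844.9 m/s.
m₀ = m_dry + m_prop = 509 + 1,901 = 2,410 kg.
Δv = v_e · ln(m₀/m_f) = 2844.9 × ln(4.735) = 2844.9 × 1.5549 ≈ 4423.6 m/s.

Δv ≈ 4.42 km/s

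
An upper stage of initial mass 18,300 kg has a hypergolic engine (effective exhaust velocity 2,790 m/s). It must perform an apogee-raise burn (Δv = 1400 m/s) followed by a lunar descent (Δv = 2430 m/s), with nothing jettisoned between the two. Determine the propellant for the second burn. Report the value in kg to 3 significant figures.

propellant for the second burn ≈ 6440 kg

After the first burn: m = 18300 × exp(−1400/2790.0) = 18300 × 0.60544 = 11,079.6 kg.
After the second burn: m = 11,079.6 × exp(−2430/2790.0) = 11,079.6 × 0.41855 = 4,637.37 kg.
Second-burn propellant = 11,079.6 − 4,637.37 = 6,442.23 kg.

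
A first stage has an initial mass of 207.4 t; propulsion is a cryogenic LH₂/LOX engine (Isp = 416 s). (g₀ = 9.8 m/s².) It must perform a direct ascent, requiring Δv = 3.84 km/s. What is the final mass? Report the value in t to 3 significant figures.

final mass ≈ 80.9 t

v_e = Isp · g₀ = 416 × 9.8 = 4076.8 m/s.
m₀/m_f = exp(Δv / v_e) = exp(3840 / 4076.8) = exp(0.9419) = 2.5649.
m_f = m₀ / 2.5649 = 207.4 / 2.5649 = 80.8609 t.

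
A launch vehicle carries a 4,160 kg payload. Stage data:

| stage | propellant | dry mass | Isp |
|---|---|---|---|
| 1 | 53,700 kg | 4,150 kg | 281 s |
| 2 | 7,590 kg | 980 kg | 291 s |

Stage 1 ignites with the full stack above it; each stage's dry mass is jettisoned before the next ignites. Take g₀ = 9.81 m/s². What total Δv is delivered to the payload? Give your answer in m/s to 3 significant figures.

Δv ≈ 6530 m/s

Ignition mass of stage 1 = 53,700+4,150 + 7,590+980 + 4,160 = 70,580 kg.
Stage 1: m₀ = 70,580 kg, m_f = 70,580 − 53,700 = 16,880 kg; Δv = 281×9.81×ln(4.181) = 2756.6×1.4306 ≈ 3944 m/s.
Stage 2: m₀ = 12,730 kg, m_f = 12,730 − 7,590 = 5,140 kg; Δv = 291×9.81×ln(2.477) = 2854.7×0.9069 ≈ 2589 m/s.
Total Δv = 3944 + 2589 = 6533 m/s.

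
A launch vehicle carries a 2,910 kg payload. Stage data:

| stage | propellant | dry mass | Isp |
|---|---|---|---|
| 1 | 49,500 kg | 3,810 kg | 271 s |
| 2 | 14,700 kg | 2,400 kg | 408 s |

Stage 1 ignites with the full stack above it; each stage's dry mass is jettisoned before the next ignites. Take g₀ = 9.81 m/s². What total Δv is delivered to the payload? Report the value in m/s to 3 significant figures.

Δv ≈ 8300 m/s

Ignition mass of stage 1 = 49,500+3,810 + 14,700+2,400 + 2,910 = 73,320 kg.
Stage 1: m₀ = 73,320 kg, m_f = 73,320 − 49,500 = 23,820 kg; Δv = 271×9.81×ln(3.078) = 2658.5×1.1243 ≈ 2989 m/s.
Stage 2: m₀ = 20,010 kg, m_f = 20,010 − 14,700 = 5,310 kg; Δv = 408×9.81×ln(3.768) = 4002.5×1.3266 ≈ 5310 m/s.
Total Δv = 2989 + 5310 = 8299 m/s.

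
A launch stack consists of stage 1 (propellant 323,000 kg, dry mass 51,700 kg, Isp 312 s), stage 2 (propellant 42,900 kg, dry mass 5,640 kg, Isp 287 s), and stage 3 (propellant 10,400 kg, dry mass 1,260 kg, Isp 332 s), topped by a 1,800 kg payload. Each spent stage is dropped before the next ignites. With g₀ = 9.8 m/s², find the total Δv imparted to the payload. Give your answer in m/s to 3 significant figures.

Ignition mass of stage 1 = 323,000+51,700 + 42,900+5,640 + 10,400+1,260 + 1,800 = 436,700 kg.
Stage 1: m₀ = 436,700 kg, m_f = 436,700 − 323,000 = 113,700 kg; Δv = 312×9.8×ln(3.841) = 3057.6×1.3457 ≈ 4115 m/s.
Stage 2: m₀ = 62,000 kg, m_f = 62,000 − 42,900 = 19,100 kg; Δv = 287×9.8×ln(3.246) = 2812.6×1.1774 ≈ 3312 m/s.
Stage 3: m₀ = 13,460 kg, m_f = 13,460 − 10,400 = 3,060 kg; Δv = 332×9.8×ln(4.399) = 3253.6×1.4813 ≈ 4820 m/s.
Total Δv = 4115 + 3312 + 4820 = 12247 m/s.

Δv ≈ 12200 m/s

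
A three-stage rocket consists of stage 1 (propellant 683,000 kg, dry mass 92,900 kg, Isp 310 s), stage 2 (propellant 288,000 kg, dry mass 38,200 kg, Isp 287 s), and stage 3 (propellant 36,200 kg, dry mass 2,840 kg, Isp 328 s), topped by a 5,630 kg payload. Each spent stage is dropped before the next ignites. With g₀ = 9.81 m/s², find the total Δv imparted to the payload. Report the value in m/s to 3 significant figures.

Δv ≈ 12300 m/s

Ignition mass of stage 1 = 683,000+92,900 + 288,000+38,200 + 36,200+2,840 + 5,630 = 1,146,770 kg.
Stage 1: m₀ = 1,146,770 kg, m_f = 1,146,770 − 683,000 = 463,770 kg; Δv = 310×9.81×ln(2.473) = 3041.1×0.9053 ≈ 2753 m/s.
Stage 2: m₀ = 370,870 kg, m_f = 370,870 − 288,000 = 82,870 kg; Δv = 287×9.81×ln(4.475) = 2815.5×1.4986 ≈ 4219 m/s.
Stage 3: m₀ = 44,670 kg, m_f = 44,670 − 36,200 = 8,470 kg; Δv = 328×9.81×ln(5.274) = 3217.7×1.6628 ≈ 5350 m/s.
Total Δv = 2753 + 4219 + 5350 = 12322 m/s.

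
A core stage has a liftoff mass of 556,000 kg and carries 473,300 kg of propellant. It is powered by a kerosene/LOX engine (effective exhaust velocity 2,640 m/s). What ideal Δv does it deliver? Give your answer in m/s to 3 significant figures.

Δv ≈ 5030 m/s

m_f = m₀ − m_prop = 556,000 − 473,300 = 82,700 kg.
Δv = v_e · ln(m₀/m_f) = 2640.0 × ln(6.723) = 2640.0 × 1.9055 ≈ 5030.6 m/s.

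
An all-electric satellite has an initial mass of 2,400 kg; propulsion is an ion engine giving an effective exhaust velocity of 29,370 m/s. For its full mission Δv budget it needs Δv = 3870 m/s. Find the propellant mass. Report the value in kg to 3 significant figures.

propellant mass ≈ 296 kg

Rocket equation: m₀/m_f = exp(Δv / v_e) = exp(3870 / 29370.0) = exp(0.1318) = 1.1408.
m_f = 2,400 / 1.1408 = 2,103.79 kg, so propellant = m₀ − m_f = 2,400 − 2,103.79 = 296.21 kg.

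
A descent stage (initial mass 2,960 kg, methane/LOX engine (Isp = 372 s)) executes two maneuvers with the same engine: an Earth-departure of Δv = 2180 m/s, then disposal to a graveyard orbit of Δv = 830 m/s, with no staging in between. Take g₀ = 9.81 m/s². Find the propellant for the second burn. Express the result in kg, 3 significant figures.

v_e = Isp · g₀ = 372 × 9.81 = 3649.3 m/s.
After the first burn: m = 2960 × exp(−2180/3649.3) = 2960 × 0.55026 = 1,628.77 kg.
After the second burn: m = 1,628.77 × exp(−830/3649.3) = 1,628.77 × 0.79657 = 1,297.43 kg.
Second-burn propellant = 1,628.77 − 1,297.43 = 331.34 kg.

propellant for the second burn ≈ 331 kg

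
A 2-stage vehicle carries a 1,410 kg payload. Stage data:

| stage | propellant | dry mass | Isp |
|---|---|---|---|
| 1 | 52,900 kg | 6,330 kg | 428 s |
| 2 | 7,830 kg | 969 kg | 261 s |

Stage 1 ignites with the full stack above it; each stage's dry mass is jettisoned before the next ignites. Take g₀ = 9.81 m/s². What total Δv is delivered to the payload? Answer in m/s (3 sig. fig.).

Δv ≈ 9750 m/s

Ignition mass of stage 1 = 52,900+6,330 + 7,830+969 + 1,410 = 69,439 kg.
Stage 1: m₀ = 69,439 kg, m_f = 69,439 − 52,900 = 16,539 kg; Δv = 428×9.81×ln(4.199) = 4198.7×1.4347 ≈ 6024 m/s.
Stage 2: m₀ = 10,209 kg, m_f = 10,209 − 7,830 = 2,379 kg; Δv = 261×9.81×ln(4.291) = 2560.4×1.4566 ≈ 3729 m/s.
Total Δv = 6024 + 3729 = 9753 m/s.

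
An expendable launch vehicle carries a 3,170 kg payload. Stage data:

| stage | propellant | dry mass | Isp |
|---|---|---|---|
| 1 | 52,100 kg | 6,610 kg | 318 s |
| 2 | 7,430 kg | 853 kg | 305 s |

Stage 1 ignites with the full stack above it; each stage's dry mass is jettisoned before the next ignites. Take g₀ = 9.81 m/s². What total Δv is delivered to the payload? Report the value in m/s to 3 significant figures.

Ignition mass of stage 1 = 52,100+6,610 + 7,430+853 + 3,170 = 70,163 kg.
Stage 1: m₀ = 70,163 kg, m_f = 70,163 − 52,100 = 18,063 kg; Δv = 318×9.81×ln(3.884) = 3119.6×1.3570 ≈ 4233 m/s.
Stage 2: m₀ = 11,453 kg, m_f = 11,453 − 7,430 = 4,023 kg; Δv = 305×9.81×ln(2.847) = 2992.1×1.0462 ≈ 3130 m/s.
Total Δv = 4233 + 3130 = 7363 m/s.

Δv ≈ 7360 m/s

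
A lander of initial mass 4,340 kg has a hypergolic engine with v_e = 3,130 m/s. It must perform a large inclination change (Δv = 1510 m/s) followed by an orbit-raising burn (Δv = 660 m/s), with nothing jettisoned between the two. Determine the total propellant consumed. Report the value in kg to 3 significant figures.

total propellant consumed ≈ 2170 kg

After the first burn: m = 4340 × exp(−1510/3130.0) = 4340 × 0.61728 = 2,679 kg.
After the second burn: m = 2,679 × exp(−660/3130.0) = 2,679 × 0.80989 = 2,169.7 kg.
Total propellant = m₀ − m_final = 4340 − 2,169.7 = 2,170.3 kg.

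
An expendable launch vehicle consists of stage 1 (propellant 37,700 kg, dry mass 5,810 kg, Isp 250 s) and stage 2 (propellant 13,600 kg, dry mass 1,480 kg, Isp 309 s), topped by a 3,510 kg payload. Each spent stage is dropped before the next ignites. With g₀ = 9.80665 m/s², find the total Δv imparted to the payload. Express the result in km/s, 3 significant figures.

Ignition mass of stage 1 = 37,700+5,810 + 13,600+1,480 + 3,510 = 62,100 kg.
Stage 1: m₀ = 62,100 kg, m_f = 62,100 − 37,700 = 24,400 kg; Δv = 250×9.80665×ln(2.545) = 2451.7×0.9342 ≈ 2290 m/s.
Stage 2: m₀ = 18,590 kg, m_f = 18,590 − 13,600 = 4,990 kg; Δv = 309×9.80665×ln(3.725) = 3030.3×1.3152 ≈ 3985 m/s.
Total Δv = 2290 + 3985 = 6275 m/s.

Δv ≈ 6.28 km/s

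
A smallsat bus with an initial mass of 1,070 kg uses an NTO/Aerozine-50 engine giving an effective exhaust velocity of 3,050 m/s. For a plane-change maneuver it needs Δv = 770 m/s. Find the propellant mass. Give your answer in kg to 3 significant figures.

Using Δv = v_e ln(m₀/m_f): m₀/m_f = exp(Δv / v_e) = exp(770 / 3050.0) = exp(0.2525) = 1.2872.
m_f = 1,070 / 1.2872 = 831.262 kg, so propellant = m₀ − m_f = 1,070 − 831.262 = 238.738 kg.

propellant mass ≈ 239 kg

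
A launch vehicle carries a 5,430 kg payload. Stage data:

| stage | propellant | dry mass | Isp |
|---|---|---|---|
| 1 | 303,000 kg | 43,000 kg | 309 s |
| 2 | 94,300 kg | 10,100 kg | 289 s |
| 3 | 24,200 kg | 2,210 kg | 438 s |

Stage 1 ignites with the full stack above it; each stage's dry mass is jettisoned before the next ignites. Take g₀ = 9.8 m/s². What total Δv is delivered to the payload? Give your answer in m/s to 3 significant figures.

Δv ≈ 12500 m/s

Ignition mass of stage 1 = 303,000+43,000 + 94,300+10,100 + 24,200+2,210 + 5,430 = 482,240 kg.
Stage 1: m₀ = 482,240 kg, m_f = 482,240 − 303,000 = 179,240 kg; Δv = 309×9.8×ln(2.69) = 3028.2×0.9897 ≈ 2997 m/s.
Stage 2: m₀ = 136,240 kg, m_f = 136,240 − 94,300 = 41,940 kg; Δv = 289×9.8×ln(3.248) = 2832.2×1.1782 ≈ 3337 m/s.
Stage 3: m₀ = 31,840 kg, m_f = 31,840 − 24,200 = 7,640 kg; Δv = 438×9.8×ln(4.168) = 4292.4×1.4273 ≈ 6127 m/s.
Total Δv = 2997 + 3337 + 6127 = 12461 m/s.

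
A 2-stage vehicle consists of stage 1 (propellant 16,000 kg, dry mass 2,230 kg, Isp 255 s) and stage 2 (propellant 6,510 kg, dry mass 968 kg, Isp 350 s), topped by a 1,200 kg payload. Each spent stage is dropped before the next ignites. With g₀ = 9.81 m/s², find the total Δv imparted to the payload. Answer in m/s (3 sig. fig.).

Ignition mass of stage 1 = 16,000+2,230 + 6,510+968 + 1,200 = 26,908 kg.
Stage 1: m₀ = 26,908 kg, m_f = 26,908 − 16,000 = 10,908 kg; Δv = 255×9.81×ln(2.467) = 2501.6×0.9029 ≈ 2259 m/s.
Stage 2: m₀ = 8,678 kg, m_f = 8,678 − 6,510 = 2,168 kg; Δv = 350×9.81×ln(4.003) = 3433.5×1.3870 ≈ 4762 m/s.
Total Δv = 2259 + 4762 = 7021 m/s.

Δv ≈ 7020 m/s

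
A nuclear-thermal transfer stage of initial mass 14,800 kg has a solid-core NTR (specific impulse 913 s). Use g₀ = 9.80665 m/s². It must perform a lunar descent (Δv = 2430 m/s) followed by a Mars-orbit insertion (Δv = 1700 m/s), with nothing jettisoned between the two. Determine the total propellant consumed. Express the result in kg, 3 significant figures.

v_e = Isp · g₀ = 913 × 9.80665 = 8953.5 m/s.
After the first burn: m = 14800 × exp(−2430/8953.5) = 14800 × 0.76231 = 11,282.2 kg.
After the second burn: m = 11,282.2 × exp(−1700/8953.5) = 11,282.2 × 0.82707 = 9,331.17 kg.
Total propellant = m₀ − m_final = 14800 − 9,331.17 = 5,468.83 kg.

total propellant consumed ≈ 5470 kg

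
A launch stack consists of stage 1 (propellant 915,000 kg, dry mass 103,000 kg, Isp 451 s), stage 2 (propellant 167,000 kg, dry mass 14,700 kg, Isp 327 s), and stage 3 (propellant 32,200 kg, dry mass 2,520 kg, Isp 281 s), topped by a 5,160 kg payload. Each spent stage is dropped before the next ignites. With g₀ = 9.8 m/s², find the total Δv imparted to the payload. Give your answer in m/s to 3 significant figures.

Δv ≈ 14900 m/s

Ignition mass of stage 1 = 915,000+103,000 + 167,000+14,700 + 32,200+2,520 + 5,160 = 1,239,580 kg.
Stage 1: m₀ = 1,239,580 kg, m_f = 1,239,580 − 915,000 = 324,580 kg; Δv = 451×9.8×ln(3.819) = 4419.8×1.3400 ≈ 5923 m/s.
Stage 2: m₀ = 221,580 kg, m_f = 221,580 − 167,000 = 54,580 kg; Δv = 327×9.8×ln(4.06) = 3204.6×1.4011 ≈ 4490 m/s.
Stage 3: m₀ = 39,880 kg, m_f = 39,880 − 32,200 = 7,680 kg; Δv = 281×9.8×ln(5.193) = 2753.8×1.6473 ≈ 4536 m/s.
Total Δv = 5923 + 4490 + 4536 = 14949 m/s.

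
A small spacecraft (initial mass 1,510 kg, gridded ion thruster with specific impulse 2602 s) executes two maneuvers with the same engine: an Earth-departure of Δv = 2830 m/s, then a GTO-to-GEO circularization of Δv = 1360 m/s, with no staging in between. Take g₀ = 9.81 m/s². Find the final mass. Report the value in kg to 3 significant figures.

final mass ≈ 1280 kg

v_e = Isp · g₀ = 2602 × 9.81 = 25525.6 m/s.
After the first burn: m = 1510 × exp(−2830/25525.6) = 1510 × 0.89506 = 1,351.54 kg.
After the second burn: m = 1,351.54 × exp(−1360/25525.6) = 1,351.54 × 0.94811 = 1,281.41 kg.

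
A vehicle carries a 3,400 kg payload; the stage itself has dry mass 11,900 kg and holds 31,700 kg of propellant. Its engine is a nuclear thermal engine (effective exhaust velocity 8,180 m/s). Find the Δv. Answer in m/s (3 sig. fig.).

m₀ = payload + dry + propellant = 3,400 + 11,900 + 31,700 = 47,000 kg.
m_f = payload + dry = 3,400 + 11,900 = 15,300 kg.
Using Δv = v_e ln(m₀/m_f): Δv = v_e · ln(m₀/m_f) = 8180.0 × ln(3.072) = 8180.0 × 1.1223 ≈ 9180.4 m/s.

Δv ≈ 9180 m/s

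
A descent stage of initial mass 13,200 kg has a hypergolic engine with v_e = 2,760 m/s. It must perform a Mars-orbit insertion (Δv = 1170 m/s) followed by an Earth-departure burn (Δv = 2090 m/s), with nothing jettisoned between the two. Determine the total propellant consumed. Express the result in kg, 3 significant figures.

After the first burn: m = 13200 × exp(−1170/2760.0) = 13200 × 0.65448 = 8,639.14 kg.
After the second burn: m = 8,639.14 × exp(−2090/2760.0) = 8,639.14 × 0.46896 = 4,051.41 kg.
Total propellant = m₀ − m_final = 13200 − 4,051.41 = 9,148.59 kg.

total propellant consumed ≈ 9150 kg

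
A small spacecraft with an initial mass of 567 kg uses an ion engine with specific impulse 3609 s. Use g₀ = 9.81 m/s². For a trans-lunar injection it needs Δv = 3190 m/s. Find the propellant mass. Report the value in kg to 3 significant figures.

propellant mass ≈ 48.9 kg

v_e = Isp · g₀ = 3609 × 9.81 = 35404.3 m/s.
By the Tsiolkovsky rocket equation, m₀/m_f = exp(Δv / v_e) = exp(3190 / 35404.3) = exp(0.0901) = 1.0943.
m_f = 567 / 1.0943 = 518.139 kg, so propellant = m₀ − m_f = 567 − 518.139 = 48.861 kg.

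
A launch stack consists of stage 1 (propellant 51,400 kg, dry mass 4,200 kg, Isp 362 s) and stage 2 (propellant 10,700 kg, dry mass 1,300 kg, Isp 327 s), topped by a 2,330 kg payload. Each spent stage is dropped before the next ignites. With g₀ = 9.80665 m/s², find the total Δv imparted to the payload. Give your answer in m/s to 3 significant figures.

Δv ≈ 9120 m/s

Ignition mass of stage 1 = 51,400+4,200 + 10,700+1,300 + 2,330 = 69,930 kg.
Stage 1: m₀ = 69,930 kg, m_f = 69,930 − 51,400 = 18,530 kg; Δv = 362×9.80665×ln(3.774) = 3550.0×1.3281 ≈ 4715 m/s.
Stage 2: m₀ = 14,330 kg, m_f = 14,330 − 10,700 = 3,630 kg; Δv = 327×9.80665×ln(3.948) = 3206.8×1.3731 ≈ 4403 m/s.
Total Δv = 4715 + 4403 = 9118 m/s.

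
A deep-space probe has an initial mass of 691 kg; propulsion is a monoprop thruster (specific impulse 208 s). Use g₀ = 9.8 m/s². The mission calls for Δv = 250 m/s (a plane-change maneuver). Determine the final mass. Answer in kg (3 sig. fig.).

final mass ≈ 611 kg

v_e = Isp · g₀ = 208 × 9.8 = 2038.4 m/s.
m₀/m_f = exp(Δv / v_e) = exp(250 / 2038.4) = exp(0.1226) = 1.1305.
m_f = m₀ / 1.1305 = 691 / 1.1305 = 611.234 kg.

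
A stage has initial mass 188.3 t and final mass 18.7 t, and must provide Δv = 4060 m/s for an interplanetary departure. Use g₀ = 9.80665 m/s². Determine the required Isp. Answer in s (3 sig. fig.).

Isp ≈ 179 s

ln(m₀/m_f) = ln(188300/18700) = ln(10.07) = 2.3095.
v_e = Δv / ln(m₀/m_f) = 4060 / 2.3095 = 1757.9 m/s.
Isp = v_e / g₀ = 1757.9 / 9.80665 = 179.3 s.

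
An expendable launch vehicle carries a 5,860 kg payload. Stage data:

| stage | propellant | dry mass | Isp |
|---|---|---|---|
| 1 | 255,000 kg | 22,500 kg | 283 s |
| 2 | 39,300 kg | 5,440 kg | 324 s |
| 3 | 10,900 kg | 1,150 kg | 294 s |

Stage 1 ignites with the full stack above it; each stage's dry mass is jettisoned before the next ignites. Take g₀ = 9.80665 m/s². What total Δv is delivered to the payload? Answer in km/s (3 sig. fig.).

Δv ≈ 9.68 km/s

Ignition mass of stage 1 = 255,000+22,500 + 39,300+5,440 + 10,900+1,150 + 5,860 = 340,150 kg.
Stage 1: m₀ = 340,150 kg, m_f = 340,150 − 255,000 = 85,150 kg; Δv = 283×9.80665×ln(3.995) = 2775.3×1.3850 ≈ 3844 m/s.
Stage 2: m₀ = 62,650 kg, m_f = 62,650 − 39,300 = 23,350 kg; Δv = 324×9.80665×ln(2.683) = 3177.4×0.9870 ≈ 3136 m/s.
Stage 3: m₀ = 17,910 kg, m_f = 17,910 − 10,900 = 7,010 kg; Δv = 294×9.80665×ln(2.555) = 2883.2×0.9380 ≈ 2704 m/s.
Total Δv = 3844 + 3136 + 2704 = 9684 m/s.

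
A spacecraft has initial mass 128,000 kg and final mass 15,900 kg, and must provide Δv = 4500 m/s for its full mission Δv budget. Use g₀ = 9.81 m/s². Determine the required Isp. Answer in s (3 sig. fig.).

ln(m₀/m_f) = ln(128000/15900) = ln(8.05) = 2.0857.
v_e = Δv / ln(m₀/m_f) = 4500 / 2.0857 = 2157.5 m/s.
Isp = v_e / g₀ = 2157.5 / 9.81 = 219.9 s.

Isp ≈ 220 s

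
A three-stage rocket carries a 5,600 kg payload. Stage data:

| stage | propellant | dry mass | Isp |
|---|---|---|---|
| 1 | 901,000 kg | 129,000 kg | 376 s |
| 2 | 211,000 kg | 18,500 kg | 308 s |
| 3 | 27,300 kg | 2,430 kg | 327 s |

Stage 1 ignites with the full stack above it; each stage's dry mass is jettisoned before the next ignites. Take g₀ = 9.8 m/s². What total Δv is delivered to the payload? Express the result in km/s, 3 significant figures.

Ignition mass of stage 1 = 901,000+129,000 + 211,000+18,500 + 27,300+2,430 + 5,600 = 1,294,830 kg.
Stage 1: m₀ = 1,294,830 kg, m_f = 1,294,830 − 901,000 = 393,830 kg; Δv = 376×9.8×ln(3.288) = 3684.8×1.1902 ≈ 4386 m/s.
Stage 2: m₀ = 264,830 kg, m_f = 264,830 − 211,000 = 53,830 kg; Δv = 308×9.8×ln(4.92) = 3018.4×1.5933 ≈ 4809 m/s.
Stage 3: m₀ = 35,330 kg, m_f = 35,330 − 27,300 = 8,030 kg; Δv = 327×9.8×ln(4.4) = 3204.6×1.4815 ≈ 4748 m/s.
Total Δv = 4386 + 4809 + 4748 = 13943 m/s.

Δv ≈ 13.9 km/s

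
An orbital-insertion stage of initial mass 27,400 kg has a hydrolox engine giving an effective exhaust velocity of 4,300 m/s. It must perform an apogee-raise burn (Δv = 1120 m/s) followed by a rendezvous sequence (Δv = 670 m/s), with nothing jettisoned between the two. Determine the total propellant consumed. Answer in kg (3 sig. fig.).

After the first burn: m = 27400 × exp(−1120/4300.0) = 27400 × 0.77069 = 21,116.9 kg.
After the second burn: m = 21,116.9 × exp(−670/4300.0) = 21,116.9 × 0.85572 = 18,070.2 kg.
Total propellant = m₀ − m_final = 27400 − 18,070.2 = 9,329.8 kg.

total propellant consumed ≈ 9330 kg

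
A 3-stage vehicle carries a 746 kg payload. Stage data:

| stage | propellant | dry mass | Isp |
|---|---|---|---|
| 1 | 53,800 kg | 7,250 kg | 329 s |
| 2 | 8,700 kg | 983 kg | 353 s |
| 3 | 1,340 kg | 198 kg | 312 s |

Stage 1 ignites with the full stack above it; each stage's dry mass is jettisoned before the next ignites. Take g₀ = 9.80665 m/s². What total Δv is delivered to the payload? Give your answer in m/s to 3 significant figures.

Δv ≈ 11500 m/s

Ignition mass of stage 1 = 53,800+7,250 + 8,700+983 + 1,340+198 + 746 = 73,017 kg.
Stage 1: m₀ = 73,017 kg, m_f = 73,017 − 53,800 = 19,217 kg; Δv = 329×9.80665×ln(3.8) = 3226.4×1.3349 ≈ 4307 m/s.
Stage 2: m₀ = 11,967 kg, m_f = 11,967 − 8,700 = 3,267 kg; Δv = 353×9.80665×ln(3.663) = 3461.7×1.2983 ≈ 4494 m/s.
Stage 3: m₀ = 2,284 kg, m_f = 2,284 − 1,340 = 944 kg; Δv = 312×9.80665×ln(2.419) = 3059.7×0.8836 ≈ 2703 m/s.
Total Δv = 4307 + 4494 + 2703 = 11504 m/s.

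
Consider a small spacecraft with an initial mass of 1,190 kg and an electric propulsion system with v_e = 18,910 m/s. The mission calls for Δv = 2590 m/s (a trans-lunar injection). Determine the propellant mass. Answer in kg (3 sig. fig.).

propellant mass ≈ 152 kg

By the Tsiolkovsky rocket equation, m₀/m_f = exp(Δv / v_e) = exp(2590 / 18910.0) = exp(0.1370) = 1.1468.
m_f = 1,190 / 1.1468 = 1,037.67 kg, so propellant = m₀ − m_f = 1,190 − 1,037.67 = 152.33 kg.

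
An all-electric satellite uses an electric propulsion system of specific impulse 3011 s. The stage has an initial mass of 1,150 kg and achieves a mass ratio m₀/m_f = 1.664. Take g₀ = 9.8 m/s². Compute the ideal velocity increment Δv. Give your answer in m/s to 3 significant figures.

Δv ≈ 15000 m/s

v_e = Isp · g₀ = 3011 × 9.8 = 29507.8 m/s.
From the ideal rocket equation, Δv = v_e · ln(1.664) = 29507.8 × 0.5092 ≈ 15026.1 m/s.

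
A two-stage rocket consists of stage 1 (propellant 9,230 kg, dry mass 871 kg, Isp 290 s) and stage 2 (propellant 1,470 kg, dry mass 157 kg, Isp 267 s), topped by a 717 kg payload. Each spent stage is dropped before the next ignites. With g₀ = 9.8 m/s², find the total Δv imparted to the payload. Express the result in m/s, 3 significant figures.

Ignition mass of stage 1 = 9,230+871 + 1,470+157 + 717 = 12,445 kg.
Stage 1: m₀ = 12,445 kg, m_f = 12,445 − 9,230 = 3,215 kg; Δv = 290×9.8×ln(3.871) = 2842.0×1.3535 ≈ 3847 m/s.
Stage 2: m₀ = 2,344 kg, m_f = 2,344 − 1,470 = 874 kg; Δv = 267×9.8×ln(2.682) = 2616.6×0.9865 ≈ 2581 m/s.
Total Δv = 3847 + 2581 = 6428 m/s.

Δv ≈ 6430 m/s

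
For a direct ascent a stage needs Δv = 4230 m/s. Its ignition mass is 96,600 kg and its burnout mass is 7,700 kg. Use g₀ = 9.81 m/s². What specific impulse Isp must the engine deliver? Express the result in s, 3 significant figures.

Isp ≈ 170 s

ln(m₀/m_f) = ln(96600/7700) = ln(12.55) = 2.5294.
Using Δv = v_e ln(m₀/m_f): v_e = Δv / ln(m₀/m_f) = 4230 / 2.5294 = 1672.4 m/s.
Isp = v_e / g₀ = 1672.4 / 9.81 = 170.5 s.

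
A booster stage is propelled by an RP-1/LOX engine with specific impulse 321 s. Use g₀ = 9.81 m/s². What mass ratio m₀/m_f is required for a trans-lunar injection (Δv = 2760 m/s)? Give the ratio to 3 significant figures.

v_e = Isp · g₀ = 321 × 9.81 = 3149.0 m/s.
Using Δv = v_e ln(m₀/m_f): m₀/m_f = exp(Δv / v_e) = exp(2760 / 3149.0) = exp(0.8765) = 2.4024.

mass ratio ≈ 2.40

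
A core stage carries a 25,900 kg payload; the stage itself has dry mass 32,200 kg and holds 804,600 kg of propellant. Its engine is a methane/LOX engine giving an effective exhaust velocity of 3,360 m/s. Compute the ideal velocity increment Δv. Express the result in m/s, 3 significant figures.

m₀ = payload + dry + propellant = 25,900 + 32,200 + 804,600 = 862,700 kg.
m_f = payload + dry = 25,900 + 32,200 = 58,100 kg.
Δv = v_e · ln(m₀/m_f) = 3360.0 × ln(14.85) = 3360.0 × 2.6979 ≈ 9064.9 m/s.

Δv ≈ 9060 m/s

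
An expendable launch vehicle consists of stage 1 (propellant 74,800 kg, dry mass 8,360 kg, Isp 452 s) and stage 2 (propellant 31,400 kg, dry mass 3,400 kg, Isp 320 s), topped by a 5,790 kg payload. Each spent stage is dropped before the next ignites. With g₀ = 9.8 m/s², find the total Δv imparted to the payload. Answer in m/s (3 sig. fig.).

Δv ≈ 8770 m/s

Ignition mass of stage 1 = 74,800+8,360 + 31,400+3,400 + 5,790 = 123,750 kg.
Stage 1: m₀ = 123,750 kg, m_f = 123,750 − 74,800 = 48,950 kg; Δv = 452×9.8×ln(2.528) = 4429.6×0.9275 ≈ 4108 m/s.
Stage 2: m₀ = 40,590 kg, m_f = 40,590 − 31,400 = 9,190 kg; Δv = 320×9.8×ln(4.417) = 3136.0×1.4854 ≈ 4658 m/s.
Total Δv = 4108 + 4658 = 8766 m/s.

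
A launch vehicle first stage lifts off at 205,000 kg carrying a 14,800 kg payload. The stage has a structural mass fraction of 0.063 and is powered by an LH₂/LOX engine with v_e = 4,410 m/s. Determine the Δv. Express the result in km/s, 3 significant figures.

Stage wet mass = m₀ − payload = 205,000 − 14,800 = 190,200 kg.
Stage dry mass = ε × stage wet mass = 0.063 × 190,200 = 11,982.6 kg.
Burnout mass m_f = stage dry + payload = 11,982.6 + 14,800 = 26,782.6 kg.
From the ideal rocket equation, Δv = v_e · ln(205,000/26,782.6) = 4410.0 × ln(7.654) = 4410.0 × 2.0353 ≈ 8975 m/s.

Δv ≈ 8.98 km/s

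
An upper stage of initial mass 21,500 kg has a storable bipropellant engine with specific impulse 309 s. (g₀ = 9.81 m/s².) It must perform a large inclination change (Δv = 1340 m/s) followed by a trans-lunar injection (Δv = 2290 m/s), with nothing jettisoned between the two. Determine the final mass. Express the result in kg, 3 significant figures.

final mass ≈ 6490 kg

v_e = Isp · g₀ = 309 × 9.81 = 3031.3 m/s.
After the first burn: m = 21500 × exp(−1340/3031.3) = 21500 × 0.64271 = 13,818.3 kg.
After the second burn: m = 13,818.3 × exp(−2290/3031.3) = 13,818.3 × 0.46980 = 6,491.84 kg.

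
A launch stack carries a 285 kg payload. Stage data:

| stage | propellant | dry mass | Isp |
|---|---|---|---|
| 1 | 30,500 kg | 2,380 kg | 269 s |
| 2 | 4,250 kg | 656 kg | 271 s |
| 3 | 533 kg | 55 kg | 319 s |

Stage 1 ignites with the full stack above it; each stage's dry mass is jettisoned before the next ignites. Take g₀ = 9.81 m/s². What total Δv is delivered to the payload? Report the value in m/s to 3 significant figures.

Δv ≈ 10600 m/s

Ignition mass of stage 1 = 30,500+2,380 + 4,250+656 + 533+55 + 285 = 38,659 kg.
Stage 1: m₀ = 38,659 kg, m_f = 38,659 − 30,500 = 8,159 kg; Δv = 269×9.81×ln(4.738) = 2638.9×1.5557 ≈ 4105 m/s.
Stage 2: m₀ = 5,779 kg, m_f = 5,779 − 4,250 = 1,529 kg; Δv = 271×9.81×ln(3.78) = 2658.5×1.3296 ≈ 3535 m/s.
Stage 3: m₀ = 873 kg, m_f = 873 − 533 = 340 kg; Δv = 319×9.81×ln(2.568) = 3129.4×0.9430 ≈ 2951 m/s.
Total Δv = 4105 + 3535 + 2951 = 10591 m/s.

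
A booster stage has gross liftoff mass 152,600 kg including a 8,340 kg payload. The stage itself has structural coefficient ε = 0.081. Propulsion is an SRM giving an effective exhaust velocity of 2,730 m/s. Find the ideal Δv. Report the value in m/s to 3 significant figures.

Stage wet mass = m₀ − payload = 152,600 − 8,340 = 144,260 kg.
Stage dry mass = ε × stage wet mass = 0.081 × 144,260 = 11,685.1 kg.
Burnout mass m_f = stage dry + payload = 11,685.1 + 8,340 = 20,025.1 kg.
Using Δv = v_e ln(m₀/m_f): Δv = v_e · ln(152,600/20,025.1) = 2730.0 × ln(7.62) = 2730.0 × 2.0308 ≈ 5544 m/s.

Δv ≈ 5540 m/s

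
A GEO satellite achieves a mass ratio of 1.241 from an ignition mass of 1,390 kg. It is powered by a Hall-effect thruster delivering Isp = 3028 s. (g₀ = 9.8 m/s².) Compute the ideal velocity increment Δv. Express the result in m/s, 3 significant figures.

Δv ≈ 6410 m/s

v_e = Isp · g₀ = 3028 × 9.8 = 29674.4 m/s.
Using Δv = v_e ln(m₀/m_f): Δv = v_e · ln(1.241) = 29674.4 × 0.2159 ≈ 6407.2 m/s.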